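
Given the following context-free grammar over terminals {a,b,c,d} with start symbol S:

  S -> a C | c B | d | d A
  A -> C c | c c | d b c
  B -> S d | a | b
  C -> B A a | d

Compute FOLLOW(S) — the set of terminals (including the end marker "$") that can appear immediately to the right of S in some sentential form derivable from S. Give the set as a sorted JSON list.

FIRST iteration:
round 1:
  A via A→c c: +{c}
  A via A→d b c: +{d}
  B via B→a: +{a}
  B via B→b: +{b}
  C via C→B A a: +{a,b}
  C via C→d: +{d}
  S via S→a C: +{a}
  S via S→c B: +{c}
  S via S→d: +{d}
  FIRST(S)={a,c,d}  FIRST(A)={c,d}  FIRST(B)={a,b}  FIRST(C)={a,b,d}
round 2:
  A via A→C c: +{a,b}
  B via B→S d: +{c,d}
  C via C→B A a: +{c}
  FIRST(S)={a,c,d}  FIRST(A)={a,b,c,d}  FIRST(B)={a,b,c,d}  FIRST(C)={a,b,c,d}
round 3: (stable)
  FIRST(S)={a,c,d}  FIRST(A)={a,b,c,d}  FIRST(B)={a,b,c,d}  FIRST(C)={a,b,c,d}

FOLLOW sets:
initialize: $ ∈ FOLLOW(S)
[1]
  A→C c: FOLLOW(C) ⊇ FIRST(c) = {c}; new: +{c}
  B→S d: FOLLOW(S) ⊇ FIRST(d) = {d}; new: +{d}
  C→B A a: FOLLOW(B) ⊇ FIRST(A) = {a,b,c,d}; new: +{a,b,c,d}
  C→B A a: FOLLOW(A) ⊇ FIRST(a) = {a}; new: +{a}
  S→a C: FOLLOW(C) ⊇ FOLLOW(S) ⊇ {$,d}; new: +{$,d}
  S→c B: FOLLOW(B) ⊇ FOLLOW(S) ⊇ {$,d}; new: +{$}
  S→d A: FOLLOW(A) ⊇ FOLLOW(S) ⊇ {$,d}; new: +{$,d}
  FOLLOW[S]={$,d}  FOLLOW[A]={$,a,d}  FOLLOW[B]={$,a,b,c,d}  FOLLOW[C]={$,c,d}
[2] (stable)
  FOLLOW[S]={$,d}  FOLLOW[A]={$,a,d}  FOLLOW[B]={$,a,b,c,d}  FOLLOW[C]={$,c,d}

FOLLOW(S) = ["$", "d"]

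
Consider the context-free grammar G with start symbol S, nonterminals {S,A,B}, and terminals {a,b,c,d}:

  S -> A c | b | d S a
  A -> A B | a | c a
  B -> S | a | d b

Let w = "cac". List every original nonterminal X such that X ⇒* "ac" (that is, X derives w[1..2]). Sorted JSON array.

Convert to CNF:
  S -> A T0 | T2 X5 | b
  A -> A B | T0 T1 | a
  B -> A T0 | T2 T3 | T2 X4 | a | b
  T0 -> c
  T1 -> a
  T2 -> d
  T3 -> b
  X4 -> S T1
  X5 -> S T1

Fill CYK table bottom-up — only the sub-triangle for w[1..2]:
  cell(1,1) a: {A,B,T1}  orig:{A,B}
  cell(2,2) c: {T0}  orig:{}
  cell(1,2) ac: {B,S}

Original NTs in T[1,2] deriving "ac": ["B", "S"]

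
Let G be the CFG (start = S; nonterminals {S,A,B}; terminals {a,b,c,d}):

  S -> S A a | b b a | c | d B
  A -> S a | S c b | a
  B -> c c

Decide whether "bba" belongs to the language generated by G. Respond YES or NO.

CNF form of G:
  S -> S X5 | T2 X6 | T3 B | c
  A -> S T0 | S X4 | a
  B -> T1 T1
  T0 -> a
  T1 -> c
  T2 -> b
  T3 -> d
  X4 -> T1 T2
  X5 -> A T0
  X6 -> T2 T0

CYK fill:
  T[0,0] 'b' = {T2}  orig:{}
  T[1,1] 'b' = {T2}  orig:{}
  T[2,2] 'a' = {A,T0}  orig:{A}
  T[0,1] 'bb' = ∅
  T[1,2] 'ba' = {X6}  orig:{}
  T[0,2] 'bba' = {S}

S ∈ T[0,2] ⇒ YES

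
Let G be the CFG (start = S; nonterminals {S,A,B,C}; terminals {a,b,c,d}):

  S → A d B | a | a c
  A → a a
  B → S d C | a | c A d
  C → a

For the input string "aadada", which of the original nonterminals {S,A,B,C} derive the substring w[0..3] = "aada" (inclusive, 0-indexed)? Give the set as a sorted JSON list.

CNF form of G:
  S -> A X5 | T0 T2 | a
  A -> T0 T0
  B -> S X3 | T2 X4 | a
  C -> a
  T0 -> a
  T1 -> d
  T2 -> c
  X3 -> T1 C
  X4 -> A T1
  X5 -> T1 B

Fill CYK table bottom-up (cells [i..j] with 0 ≤ i ≤ j ≤ 3 only):
  cell(0,0) a: {B,C,S,T0}  orig:{B,C,S}
  cell(1,1) a: {B,C,S,T0}  orig:{B,C,S}
  cell(2,2) d: {T1}  orig:{}
  cell(3,3) a: {B,C,S,T0}  orig:{B,C,S}
  cell(0,1) aa: {A}
  cell(1,2) ad: ∅
  cell(2,3) da: {X3,X5}  orig:{}
  cell(0,2) aad: {X4}  orig:{}
  cell(1,3) ada: {B}
  cell(0,3) aada: {S}

Original NTs in T[0,3] deriving "aada": ["S"]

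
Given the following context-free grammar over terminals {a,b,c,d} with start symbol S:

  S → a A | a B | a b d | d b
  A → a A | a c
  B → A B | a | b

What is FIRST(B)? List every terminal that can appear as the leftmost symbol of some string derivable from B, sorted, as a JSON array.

FIRST sets, iterate to fixpoint:
pass 1:
  A via A→a A: +{a}
  B via B→A B: +{a}
  B via B→b: +{b}
  S via S→a A: +{a}
  S via S→d b: +{d}
  FIRST(S)={a,d}  FIRST(A)={a}  FIRST(B)={a,b}
pass 2: (stable)
  FIRST(S)={a,d}  FIRST(A)={a}  FIRST(B)={a,b}

FIRST(B) = ["a", "b"]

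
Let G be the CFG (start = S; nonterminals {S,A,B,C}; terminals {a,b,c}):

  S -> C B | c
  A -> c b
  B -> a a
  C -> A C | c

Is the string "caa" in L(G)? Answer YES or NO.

CNF form of G:
  S -> C B | c
  A -> T0 T1
  B -> T2 T2
  C -> A C | c
  T0 -> c
  T1 -> b
  T2 -> a

CYK table (by increasing span):
  cell(0,0) c: {C,S,T0}  orig:{C,S}
  cell(1,1) a: {T2}  orig:{}
  cell(2,2) a: {T2}  orig:{}
  cell(0,1) ca: ∅
  cell(1,2) aa: {B}
  cell(0,2) caa: {S}

S ∈ T[0,2] ⇒ YES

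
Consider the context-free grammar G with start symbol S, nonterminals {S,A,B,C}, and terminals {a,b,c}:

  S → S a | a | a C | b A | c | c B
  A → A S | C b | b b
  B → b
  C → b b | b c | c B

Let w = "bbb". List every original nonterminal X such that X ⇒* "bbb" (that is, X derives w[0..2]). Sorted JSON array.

Convert to CNF:
  S -> S T2 | T0 A | T1 B | T2 C | a | c
  A -> A S | C T0 | T0 T0
  B -> b
  C -> T0 T0 | T0 T1 | T1 B
  T0 -> b
  T1 -> c
  T2 -> a

CYK table (by increasing span) — only the sub-triangle for w[0..2]:
  cell(0,0) b: {B,T0}  orig:{B}
  cell(1,1) b: {B,T0}  orig:{B}
  cell(2,2) b: {B,T0}  orig:{B}
  cell(0,1) bb: {A,C}
  cell(1,2) bb: {A,C}
  cell(0,2) bbb: {A,S}

Original NTs in T[0,2] deriving "bbb": ["A", "S"]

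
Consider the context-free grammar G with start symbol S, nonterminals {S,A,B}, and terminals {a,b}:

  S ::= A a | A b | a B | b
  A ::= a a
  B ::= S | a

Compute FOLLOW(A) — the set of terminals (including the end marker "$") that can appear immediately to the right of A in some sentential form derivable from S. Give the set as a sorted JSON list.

FIRST iteration:
round 1:
  A via A→a a: +{a}
  B via B→a: +{a}
  S via S→A a: +{a}
  S via S→b: +{b}
  S: {a,b}  A: {a}  B: {a}
round 2:
  B via B→S: +{b}
  S: {a,b}  A: {a}  B: {a,b}
round 3: done
  S: {a,b}  A: {a}  B: {a,b}

FOLLOW iteration:
seed FOLLOW(S) with $
round 1:
  S→A a: FOLLOW(A) ⊇ FIRST(a) = {a}; new: +{a}
  S→A b: FOLLOW(A) ⊇ FIRST(b) = {b}; new: +{b}
  S→a B: FOLLOW(B) ⊇ FOLLOW(S) ⊇ {$}; new: +{$}
  S: {$}  A: {a,b}  B: {$}
round 2: (no change)
  S: {$}  A: {a,b}  B: {$}

FOLLOW(A) = ["a", "b"]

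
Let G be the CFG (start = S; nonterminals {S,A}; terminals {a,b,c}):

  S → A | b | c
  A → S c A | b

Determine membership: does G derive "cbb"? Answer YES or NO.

CNF form of G:
  S -> S X2 | b | c
  A -> S X1 | b
  T0 -> c
  X1 -> T0 A
  X2 -> T0 A

Fill CYK table bottom-up:
  T[0,0] 'c' = {S,T0}  orig:{S}
  T[1,1] 'b' = {A,S}
  T[2,2] 'b' = {A,S}
  T[0,1] 'cb' = {X1,X2}  orig:{}
  T[1,2] 'bb' = ∅
  T[0,2] 'cbb' = ∅

S ∉ T[0,2] ⇒ NO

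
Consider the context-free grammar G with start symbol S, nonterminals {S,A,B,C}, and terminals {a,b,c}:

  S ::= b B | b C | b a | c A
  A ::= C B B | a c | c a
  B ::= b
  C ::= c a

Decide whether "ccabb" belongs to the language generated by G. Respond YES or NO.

CNF form of G:
  S -> T1 A | T2 B | T2 C | T2 T0
  A -> C X3 | T0 T1 | T1 T0
  B -> b
  C -> T1 T0
  T0 -> a
  T1 -> c
  T2 -> b
  X3 -> B B

CYK table (by increasing span):
  T[0,0] 'c' = {T1}  orig:{}
  T[1,1] 'c' = {T1}  orig:{}
  T[2,2] 'a' = {T0}  orig:{}
  T[3,3] 'b' = {B,T2}  orig:{B}
  T[4,4] 'b' = {B,T2}  orig:{B}
  T[0,1] 'cc' = ∅
  T[1,2] 'ca' = {A,C}
  T[2,3] 'ab' = ∅
  T[3,4] 'bb' = {S,X3}  orig:{S}
  T[0,2] 'cca' = {S}
  T[1,3] 'cab' = ∅
  T[2,4] 'abb' = ∅
  T[0,3] 'ccab' = ∅
  T[1,4] 'cabb' = {A}
  T[0,4] 'ccabb' = {S}

S ∈ T[0,4] ⇒ YES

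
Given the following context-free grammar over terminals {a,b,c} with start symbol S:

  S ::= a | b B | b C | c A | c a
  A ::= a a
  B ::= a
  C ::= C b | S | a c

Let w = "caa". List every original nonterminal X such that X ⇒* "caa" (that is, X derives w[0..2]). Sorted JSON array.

Convert to CNF:
  S -> T1 B | T1 C | T2 A | T2 T0 | a
  A -> T0 T0
  B -> a
  C -> C T1 | T0 T2 | T1 B | T1 C | T2 A | T2 T0 | a
  T0 -> a
  T1 -> b
  T2 -> c

Fill CYK table bottom-up — only the sub-triangle for w[0..2]:
  cell(0,0) c: {T2}  orig:{}
  cell(1,1) a: {B,C,S,T0}  orig:{B,C,S}
  cell(2,2) a: {B,C,S,T0}  orig:{B,C,S}
  cell(0,1) ca: {C,S}
  cell(1,2) aa: {A}
  cell(0,2) caa: {C,S}

Original NTs in T[0,2] deriving "caa": ["C", "S"]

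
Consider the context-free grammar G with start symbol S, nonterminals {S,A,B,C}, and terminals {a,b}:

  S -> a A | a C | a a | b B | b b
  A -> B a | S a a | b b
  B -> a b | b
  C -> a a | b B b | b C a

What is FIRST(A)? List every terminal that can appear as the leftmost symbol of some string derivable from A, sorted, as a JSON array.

FIRST sets, iterate to fixpoint:
[1]
  A via A→b b: +{b}
  B via B→a b: +{a}
  B via B→b: +{b}
  C via C→a a: +{a}
  C via C→b B b: +{b}
  S via S→a A: +{a}
  S via S→b B: +{b}
  FIRST(S)={a,b}  FIRST(A)={b}  FIRST(B)={a,b}  FIRST(C)={a,b}
[2]
  A via A→B a: +{a}
  FIRST(S)={a,b}  FIRST(A)={a,b}  FIRST(B)={a,b}  FIRST(C)={a,b}
[3] done
  FIRST(S)={a,b}  FIRST(A)={a,b}  FIRST(B)={a,b}  FIRST(C)={a,b}

FIRST(A) = ["a", "b"]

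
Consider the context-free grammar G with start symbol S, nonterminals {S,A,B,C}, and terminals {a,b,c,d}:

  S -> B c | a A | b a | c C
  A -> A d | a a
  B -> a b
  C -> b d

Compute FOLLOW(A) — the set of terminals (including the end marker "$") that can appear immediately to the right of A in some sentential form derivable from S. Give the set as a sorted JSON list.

FIRST iteration:
[1]
  A via A→a a: +{a}
  B via B→a b: +{a}
  C via C→b d: +{b}
  S via S→B c: +{a}
  S via S→b a: +{b}
  S via S→c C: +{c}
  FIRST[S]={a,b,c}  FIRST[A]={a}  FIRST[B]={a}  FIRST[C]={b}
[2] (stable)
  FIRST[S]={a,b,c}  FIRST[A]={a}  FIRST[B]={a}  FIRST[C]={b}

FOLLOW iteration:
seed FOLLOW(S) with $
round 1:
  A→A d: FOLLOW(A) ⊇ FIRST(d) = {d}; new: +{d}
  S→B c: FOLLOW(B) ⊇ FIRST(c) = {c}; new: +{c}
  S→a A: FOLLOW(A) ⊇ FOLLOW(S) ⊇ {$}; new: +{$}
  S→c C: FOLLOW(C) ⊇ FOLLOW(S) ⊇ {$}; new: +{$}
  FOLLOW(S)={$}  FOLLOW(A)={$,d}  FOLLOW(B)={c}  FOLLOW(C)={$}
round 2: (no change)
  FOLLOW(S)={$}  FOLLOW(A)={$,d}  FOLLOW(B)={c}  FOLLOW(C)={$}

FOLLOW(A) = ["$", "d"]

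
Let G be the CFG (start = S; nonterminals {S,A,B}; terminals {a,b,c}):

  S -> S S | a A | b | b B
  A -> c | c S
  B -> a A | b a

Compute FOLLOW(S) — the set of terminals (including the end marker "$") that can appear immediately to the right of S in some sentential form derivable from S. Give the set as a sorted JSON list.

Compute FIRST by fixpoint:
iter 1:
  A via A→c: +{c}
  B via B→a A: +{a}
  B via B→b a: +{b}
  S via S→a A: +{a}
  S via S→b: +{b}
  S: {a,b}  A: {c}  B: {a,b}
iter 2: (stable)
  S: {a,b}  A: {c}  B: {a,b}

FOLLOW iteration:
seed FOLLOW(S) with $
iter 1:
  S→S S: FOLLOW(S) ⊇ FIRST(S) = {a,b}; new: +{a,b}
  S→a A: FOLLOW(A) ⊇ FOLLOW(S) ⊇ {$,a,b}; new: +{$,a,b}
  S→b B: FOLLOW(B) ⊇ FOLLOW(S) ⊇ {$,a,b}; new: +{$,a,b}
  S: {$,a,b}  A: {$,a,b}  B: {$,a,b}
iter 2: (stable)
  S: {$,a,b}  A: {$,a,b}  B: {$,a,b}

FOLLOW(S) = ["$", "a", "b"]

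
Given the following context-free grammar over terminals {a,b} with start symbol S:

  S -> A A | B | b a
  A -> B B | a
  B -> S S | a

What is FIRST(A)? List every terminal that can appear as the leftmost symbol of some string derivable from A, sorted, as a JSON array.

FIRST sets, iterate to fixpoint:
[1]
  A via A→a: +{a}
  B via B→a: +{a}
  S via S→A A: +{a}
  S via S→b a: +{b}
  FIRST[S]={a,b}  FIRST[A]={a}  FIRST[B]={a}
[2]
  B via B→S S: +{b}
  FIRST[S]={a,b}  FIRST[A]={a}  FIRST[B]={a,b}
[3]
  A via A→B B: +{b}
  FIRST[S]={a,b}  FIRST[A]={a,b}  FIRST[B]={a,b}
[4] — fixpoint
  FIRST[S]={a,b}  FIRST[A]={a,b}  FIRST[B]={a,b}

FIRST(A) = ["a", "b"]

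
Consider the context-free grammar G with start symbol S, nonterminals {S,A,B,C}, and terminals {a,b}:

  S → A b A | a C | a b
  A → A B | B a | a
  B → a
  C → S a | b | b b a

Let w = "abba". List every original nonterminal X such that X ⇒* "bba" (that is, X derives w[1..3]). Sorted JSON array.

Convert to CNF:
  S -> A X3 | T0 C | T0 T1
  A -> A B | B T0 | a
  B -> a
  C -> S T0 | T1 X2 | b
  T0 -> a
  T1 -> b
  X2 -> T1 T0
  X3 -> T1 A

Fill CYK table bottom-up, restricted to cells inside w[1..3]:
  [1..1]={C,T1}  "b"  orig:{C}
  [2..2]={C,T1}  "b"  orig:{C}
  [3..3]={A,B,T0}  "a"  orig:{A,B}
  [1..2]=∅  "bb"
  [2..3]={X2,X3}  "ba"  orig:{}
  [1..3]={C}  "bba"

Original NTs in T[1,3] deriving "bba": ["C"]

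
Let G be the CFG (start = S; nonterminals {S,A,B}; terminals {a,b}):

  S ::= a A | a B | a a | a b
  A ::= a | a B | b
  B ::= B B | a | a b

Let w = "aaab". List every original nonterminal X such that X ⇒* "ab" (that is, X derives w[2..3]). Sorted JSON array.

CNF form of G:
  S -> T0 A | T0 B | T0 T0 | T0 T1
  A -> T0 B | a | b
  B -> B B | T0 T1 | a
  T0 -> a
  T1 -> b

CYK fill — only the sub-triangle for w[2..3]:
  [2..2]={A,B,T0}  "a"  orig:{A,B}
  [3..3]={A,T1}  "b"  orig:{A}
  [2..3]={B,S}  "ab"

Original NTs in T[2,3] deriving "ab": ["B", "S"]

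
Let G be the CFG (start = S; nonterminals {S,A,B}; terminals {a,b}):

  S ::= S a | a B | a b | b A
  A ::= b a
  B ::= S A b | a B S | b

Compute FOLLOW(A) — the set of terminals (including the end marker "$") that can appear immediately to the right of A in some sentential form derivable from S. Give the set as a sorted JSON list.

FIRST iteration:
pass 1:
  A via A→b a: +{b}
  B via B→a B S: +{a}
  B via B→b: +{b}
  S via S→a B: +{a}
  S via S→b A: +{b}
  FIRST[S]={a,b}  FIRST[A]={b}  FIRST[B]={a,b}
pass 2: done
  FIRST[S]={a,b}  FIRST[A]={b}  FIRST[B]={a,b}

Compute FOLLOW by fixpoint:
FOLLOW(S) := {$}
[1]
  B→S A b: FOLLOW(S) ⊇ FIRST(A) = {b}; new: +{b}
  B→S A b: FOLLOW(A) ⊇ FIRST(b) = {b}; new: +{b}
  B→a B S: FOLLOW(B) ⊇ FIRST(S) = {a,b}; new: +{a,b}
  B→a B S: FOLLOW(S) ⊇ FOLLOW(B) ⊇ {a,b}; new: +{a}
  S→a B: FOLLOW(B) ⊇ FOLLOW(S) ⊇ {$,a,b}; new: +{$}
  S→b A: FOLLOW(A) ⊇ FOLLOW(S) ⊇ {$,a,b}; new: +{$,a}
  S: {$,a,b}  A: {$,a,b}  B: {$,a,b}
[2] — fixpoint
  S: {$,a,b}  A: {$,a,b}  B: {$,a,b}

FOLLOW(A) = ["$", "a", "b"]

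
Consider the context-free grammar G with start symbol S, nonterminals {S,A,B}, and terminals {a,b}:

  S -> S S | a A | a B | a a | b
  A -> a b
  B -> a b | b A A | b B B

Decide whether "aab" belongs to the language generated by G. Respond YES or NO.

CNF form of G:
  S -> S S | T0 A | T0 B | T0 T0 | b
  A -> T0 T1
  B -> T0 T1 | T1 X2 | T1 X3
  T0 -> a
  T1 -> b
  X2 -> A A
  X3 -> B B

CYK table (by increasing span):
  [0..0]={T0}  "a"  orig:{}
  [1..1]={T0}  "a"  orig:{}
  [2..2]={S,T1}  "b"  orig:{S}
  [0..1]={S}  "aa"
  [1..2]={A,B}  "ab"
  [0..2]={S}  "aab"

S ∈ T[0,2] ⇒ YES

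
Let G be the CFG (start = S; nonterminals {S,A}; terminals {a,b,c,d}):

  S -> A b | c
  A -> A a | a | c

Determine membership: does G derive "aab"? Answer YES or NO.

Convert to CNF:
  S -> A T1 | c
  A -> A T0 | a | c
  T0 -> a
  T1 -> b

CYK fill:
  T[0,0] 'a' = {A,T0}  orig:{A}
  T[1,1] 'a' = {A,T0}  orig:{A}
  T[2,2] 'b' = {T1}  orig:{}
  T[0,1] 'aa' = {A}
  T[1,2] 'ab' = {S}
  T[0,2] 'aab' = {S}

S ∈ T[0,2] ⇒ YES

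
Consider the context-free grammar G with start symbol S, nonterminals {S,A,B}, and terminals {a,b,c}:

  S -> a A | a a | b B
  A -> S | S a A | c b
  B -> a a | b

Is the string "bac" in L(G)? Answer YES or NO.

Convert to CNF:
  S -> T0 A | T0 T0 | T1 B
  A -> S X3 | T0 A | T0 T0 | T1 B | T2 T1
  B -> T0 T0 | b
  T0 -> a
  T1 -> b
  T2 -> c
  X3 -> T0 A

CYK table (by increasing span):
  [0..0]={B,T1}  "b"  orig:{B}
  [1..1]={T0}  "a"  orig:{}
  [2..2]={T2}  "c"  orig:{}
  [0..1]=∅  "ba"
  [1..2]=∅  "ac"
  [0..2]=∅  "bac"

S ∉ T[0,2] ⇒ NO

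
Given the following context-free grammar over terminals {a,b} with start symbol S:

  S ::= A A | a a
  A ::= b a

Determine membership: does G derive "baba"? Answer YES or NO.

CNF form of G:
  S -> A A | T1 T1
  A -> T0 T1
  T0 -> b
  T1 -> a

CYK fill:
  T[0,0] 'b' = {T0}  orig:{}
  T[1,1] 'a' = {T1}  orig:{}
  T[2,2] 'b' = {T0}  orig:{}
  T[3,3] 'a' = {T1}  orig:{}
  T[0,1] 'ba' = {A}
  T[1,2] 'ab' = ∅
  T[2,3] 'ba' = {A}
  T[0,2] 'bab' = ∅
  T[1,3] 'aba' = ∅
  T[0,3] 'baba' = {S}

S ∈ T[0,3] ⇒ YES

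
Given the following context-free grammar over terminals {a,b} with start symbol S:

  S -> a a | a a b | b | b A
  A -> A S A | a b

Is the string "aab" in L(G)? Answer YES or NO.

Convert to CNF:
  S -> T0 T0 | T0 X3 | T1 A | b
  A -> A X2 | T0 T1
  T0 -> a
  T1 -> b
  X2 -> S A
  X3 -> T0 T1

CYK table (by increasing span):
  cell(0,0) a: {T0}  orig:{}
  cell(1,1) a: {T0}  orig:{}
  cell(2,2) b: {S,T1}  orig:{S}
  cell(0,1) aa: {S}
  cell(1,2) ab: {A,X3}  orig:{A}
  cell(0,2) aab: {S}

S ∈ T[0,2] ⇒ YES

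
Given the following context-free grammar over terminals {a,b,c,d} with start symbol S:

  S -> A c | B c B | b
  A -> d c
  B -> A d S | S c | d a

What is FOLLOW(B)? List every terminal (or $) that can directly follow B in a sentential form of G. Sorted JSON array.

FIRST iteration:
pass 1:
  A via A→d c: +{d}
  B via B→A d S: +{d}
  S via S→A c: +{d}
  S via S→b: +{b}
  FIRST(S)={b,d}  FIRST(A)={d}  FIRST(B)={d}
pass 2:
  B via B→S c: +{b}
  FIRST(S)={b,d}  FIRST(A)={d}  FIRST(B)={b,d}
pass 3: — fixpoint
  FIRST(S)={b,d}  FIRST(A)={d}  FIRST(B)={b,d}

Compute FOLLOW by fixpoint:
initialize: $ ∈ FOLLOW(S)
[1]
  B→A d S: FOLLOW(A) ⊇ FIRST(d) = {d}; new: +{d}
  B→S c: FOLLOW(S) ⊇ FIRST(c) = {c}; new: +{c}
  S→A c: FOLLOW(A) ⊇ FIRST(c) = {c}; new: +{c}
  S→B c B: FOLLOW(B) ⊇ FIRST(c) = {c}; new: +{c}
  S→B c B: FOLLOW(B) ⊇ FOLLOW(S) ⊇ {$,c}; new: +{$}
  S: {$,c}  A: {c,d}  B: {$,c}
[2] — fixpoint
  S: {$,c}  A: {c,d}  B: {$,c}

FOLLOW(B) = ["$", "c"]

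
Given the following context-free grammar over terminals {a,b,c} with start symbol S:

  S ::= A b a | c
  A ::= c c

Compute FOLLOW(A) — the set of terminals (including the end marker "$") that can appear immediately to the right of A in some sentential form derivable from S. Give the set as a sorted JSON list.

FIRST iteration:
iter 1:
  A via A→c c: +{c}
  S via S→A b a: +{c}
  S: {c}  A: {c}
iter 2: — fixpoint
  S: {c}  A: {c}

FOLLOW sets:
seed FOLLOW(S) with $
round 1:
  S→A b a: FOLLOW(A) ⊇ FIRST(b) = {b}; new: +{b}
  S: {$}  A: {b}
round 2: — fixpoint
  S: {$}  A: {b}

FOLLOW(A) = ["b"]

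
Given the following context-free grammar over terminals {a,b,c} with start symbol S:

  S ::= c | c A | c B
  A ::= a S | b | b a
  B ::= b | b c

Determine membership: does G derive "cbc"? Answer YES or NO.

Convert to CNF:
  S -> T2 A | T2 B | c
  A -> T0 S | T1 T0 | b
  B -> T1 T2 | b
  T0 -> a
  T1 -> b
  T2 -> c

Fill CYK table bottom-up:
  T[0,0] 'c' = {S,T2}  orig:{S}
  T[1,1] 'b' = {A,B,T1}  orig:{A,B}
  T[2,2] 'c' = {S,T2}  orig:{S}
  T[0,1] 'cb' = {S}
  T[1,2] 'bc' = {B}
  T[0,2] 'cbc' = {S}

S ∈ T[0,2] ⇒ YES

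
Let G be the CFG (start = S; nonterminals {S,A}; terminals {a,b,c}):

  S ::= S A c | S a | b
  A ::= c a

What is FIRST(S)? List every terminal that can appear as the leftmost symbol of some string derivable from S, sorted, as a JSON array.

Compute FIRST by fixpoint:
pass 1:
  A via A→c a: +{c}
  S via S→b: +{b}
  FIRST[S]={b}  FIRST[A]={c}
pass 2: — fixpoint
  FIRST[S]={b}  FIRST[A]={c}

FIRST(S) = ["b"]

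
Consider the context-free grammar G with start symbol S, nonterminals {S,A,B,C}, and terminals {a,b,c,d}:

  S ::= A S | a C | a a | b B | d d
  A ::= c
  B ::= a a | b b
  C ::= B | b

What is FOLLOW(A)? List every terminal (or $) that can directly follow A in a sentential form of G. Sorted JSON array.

FIRST sets, iterate to fixpoint:
iter 1:
  A via A→c: +{c}
  B via B→a a: +{a}
  B via B→b b: +{b}
  C via C→B: +{a,b}
  S via S→A S: +{c}
  S via S→a C: +{a}
  S via S→b B: +{b}
  S via S→d d: +{d}
  S: {a,b,c,d}  A: {c}  B: {a,b}  C: {a,b}
iter 2: (no change)
  S: {a,b,c,d}  A: {c}  B: {a,b}  C: {a,b}

Compute FOLLOW by fixpoint:
initialize: $ ∈ FOLLOW(S)
[1]
  S→A S: FOLLOW(A) ⊇ FIRST(S) = {a,b,c,d}; new: +{a,b,c,d}
  S→a C: FOLLOW(C) ⊇ FOLLOW(S) ⊇ {$}; new: +{$}
  S→b B: FOLLOW(B) ⊇ FOLLOW(S) ⊇ {$}; new: +{$}
  FOLLOW[S]={$}  FOLLOW[A]={a,b,c,d}  FOLLOW[B]={$}  FOLLOW[C]={$}
[2] — fixpoint
  FOLLOW[S]={$}  FOLLOW[A]={a,b,c,d}  FOLLOW[B]={$}  FOLLOW[C]={$}

FOLLOW(A) = ["a", "b", "c", "d"]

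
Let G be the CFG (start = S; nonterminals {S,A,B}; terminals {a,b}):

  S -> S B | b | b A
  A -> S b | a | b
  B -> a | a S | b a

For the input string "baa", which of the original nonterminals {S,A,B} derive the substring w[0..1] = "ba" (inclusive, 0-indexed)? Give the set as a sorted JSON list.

Convert to CNF:
  S -> S B | T0 A | b
  A -> S T0 | a | b
  B -> T0 T1 | T1 S | a
  T0 -> b
  T1 -> a

CYK table (by increasing span), restricted to cells inside w[0..1]:
  cell(0,0) b: {A,S,T0}  orig:{A,S}
  cell(1,1) a: {A,B,T1}  orig:{A,B}
  cell(0,1) ba: {B,S}

Original NTs in T[0,1] deriving "ba": ["B", "S"]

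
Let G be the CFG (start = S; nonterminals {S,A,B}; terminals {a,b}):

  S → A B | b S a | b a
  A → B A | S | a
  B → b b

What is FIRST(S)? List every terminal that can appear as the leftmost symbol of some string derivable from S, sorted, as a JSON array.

FIRST iteration:
iter 1:
  A via A→a: +{a}
  B via B→b b: +{b}
  S via S→A B: +{a}
  S via S→b S a: +{b}
  FIRST[S]={a,b}  FIRST[A]={a}  FIRST[B]={b}
iter 2:
  A via A→B A: +{b}
  FIRST[S]={a,b}  FIRST[A]={a,b}  FIRST[B]={b}
iter 3: done
  FIRST[S]={a,b}  FIRST[A]={a,b}  FIRST[B]={b}

FIRST(S) = ["a", "b"]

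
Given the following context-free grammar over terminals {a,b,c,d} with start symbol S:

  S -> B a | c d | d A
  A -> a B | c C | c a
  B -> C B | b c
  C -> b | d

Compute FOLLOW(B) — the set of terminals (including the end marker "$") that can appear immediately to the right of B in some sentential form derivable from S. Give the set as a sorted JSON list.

FIRST sets, iterate to fixpoint:
pass 1:
  A via A→a B: +{a}
  A via A→c C: +{c}
  B via B→b c: +{b}
  C via C→b: +{b}
  C via C→d: +{d}
  S via S→B a: +{b}
  S via S→c d: +{c}
  S via S→d A: +{d}
  FIRST[S]={b,c,d}  FIRST[A]={a,c}  FIRST[B]={b}  FIRST[C]={b,d}
pass 2:
  B via B→C B: +{d}
  FIRST[S]={b,c,d}  FIRST[A]={a,c}  FIRST[B]={b,d}  FIRST[C]={b,d}
pass 3: — fixpoint
  FIRST[S]={b,c,d}  FIRST[A]={a,c}  FIRST[B]={b,d}  FIRST[C]={b,d}

FOLLOW iteration:
seed FOLLOW(S) with $
pass 1:
  B→C B: FOLLOW(C) ⊇ FIRST(B) = {b,d}; new: +{b,d}
  S→B a: FOLLOW(B) ⊇ FIRST(a) = {a}; new: +{a}
  S→d A: FOLLOW(A) ⊇ FOLLOW(S) ⊇ {$}; new: +{$}
  FOLLOW(S)={$}  FOLLOW(A)={$}  FOLLOW(B)={a}  FOLLOW(C)={b,d}
pass 2:
  A→a B: FOLLOW(B) ⊇ FOLLOW(A) ⊇ {$}; new: +{$}
  A→c C: FOLLOW(C) ⊇ FOLLOW(A) ⊇ {$}; new: +{$}
  FOLLOW(S)={$}  FOLLOW(A)={$}  FOLLOW(B)={$,a}  FOLLOW(C)={$,b,d}
pass 3: — fixpoint
  FOLLOW(S)={$}  FOLLOW(A)={$}  FOLLOW(B)={$,a}  FOLLOW(C)={$,b,d}

FOLLOW(B) = ["$", "a"]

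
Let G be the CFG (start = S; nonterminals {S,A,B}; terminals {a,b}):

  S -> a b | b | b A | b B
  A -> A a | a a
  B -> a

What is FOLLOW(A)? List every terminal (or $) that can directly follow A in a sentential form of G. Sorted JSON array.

FIRST sets, iterate to fixpoint:
[1]
  A via A→a a: +{a}
  B via B→a: +{a}
  S via S→a b: +{a}
  S via S→b: +{b}
  FIRST[S]={a,b}  FIRST[A]={a}  FIRST[B]={a}
[2] (no change)
  FIRST[S]={a,b}  FIRST[A]={a}  FIRST[B]={a}

FOLLOW iteration:
FOLLOW(S) := {$}
pass 1:
  A→A a: FOLLOW(A) ⊇ FIRST(a) = {a}; new: +{a}
  S→b A: FOLLOW(A) ⊇ FOLLOW(S) ⊇ {$}; new: +{$}
  S→b B: FOLLOW(B) ⊇ FOLLOW(S) ⊇ {$}; new: +{$}
  FOLLOW[S]={$}  FOLLOW[A]={$,a}  FOLLOW[B]={$}
pass 2: — fixpoint
  FOLLOW[S]={$}  FOLLOW[A]={$,a}  FOLLOW[B]={$}

FOLLOW(A) = ["$", "a"]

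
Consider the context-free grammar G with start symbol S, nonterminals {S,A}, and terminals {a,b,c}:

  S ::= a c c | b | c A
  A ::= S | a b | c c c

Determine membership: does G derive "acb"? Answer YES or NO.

CNF form of G:
  S -> T0 X5 | T2 A | b
  A -> T0 T1 | T0 X3 | T2 A | T2 X4 | b
  T0 -> a
  T1 -> b
  T2 -> c
  X3 -> T2 T2
  X4 -> T2 T2
  X5 -> T2 T2

Fill CYK table bottom-up:
  cell(0,0) a: {T0}  orig:{}
  cell(1,1) c: {T2}  orig:{}
  cell(2,2) b: {A,S,T1}  orig:{A,S}
  cell(0,1) ac: ∅
  cell(1,2) cb: {A,S}
  cell(0,2) acb: ∅

S ∉ T[0,2] ⇒ NO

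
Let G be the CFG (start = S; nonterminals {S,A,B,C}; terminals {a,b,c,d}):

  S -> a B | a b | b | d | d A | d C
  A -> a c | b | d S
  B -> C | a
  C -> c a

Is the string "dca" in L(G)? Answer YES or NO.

Convert to CNF:
  S -> T0 B | T0 T3 | T2 A | T2 C | b | d
  A -> T0 T1 | T2 S | b
  B -> T1 T0 | a
  C -> T1 T0
  T0 -> a
  T1 -> c
  T2 -> d
  T3 -> b

Fill CYK table bottom-up:
  cell(0,0) d: {S,T2}  orig:{S}
  cell(1,1) c: {T1}  orig:{}
  cell(2,2) a: {B,T0}  orig:{B}
  cell(0,1) dc: ∅
  cell(1,2) ca: {B,C}
  cell(0,2) dca: {S}

S ∈ T[0,2] ⇒ YES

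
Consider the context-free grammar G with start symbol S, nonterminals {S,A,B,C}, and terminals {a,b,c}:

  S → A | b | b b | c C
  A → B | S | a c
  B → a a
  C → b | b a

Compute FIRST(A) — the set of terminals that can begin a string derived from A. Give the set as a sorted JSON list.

FIRST iteration:
[1]
  A via A→a c: +{a}
  B via B→a a: +{a}
  C via C→b: +{b}
  S via S→A: +{a}
  S via S→b: +{b}
  S via S→c C: +{c}
  FIRST(S)={a,b,c}  FIRST(A)={a}  FIRST(B)={a}  FIRST(C)={b}
[2]
  A via A→S: +{b,c}
  FIRST(S)={a,b,c}  FIRST(A)={a,b,c}  FIRST(B)={a}  FIRST(C)={b}
[3] (no change)
  FIRST(S)={a,b,c}  FIRST(A)={a,b,c}  FIRST(B)={a}  FIRST(C)={b}

FIRST(A) = ["a", "b", "c"]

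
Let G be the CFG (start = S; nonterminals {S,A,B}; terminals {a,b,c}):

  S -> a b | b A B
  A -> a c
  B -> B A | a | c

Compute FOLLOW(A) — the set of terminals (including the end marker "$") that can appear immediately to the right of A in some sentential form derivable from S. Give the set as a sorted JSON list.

Compute FIRST by fixpoint:
[1]
  A via A→a c: +{a}
  B via B→a: +{a}
  B via B→c: +{c}
  S via S→a b: +{a}
  S via S→b A B: +{b}
  FIRST(S)={a,b}  FIRST(A)={a}  FIRST(B)={a,c}
[2] (no change)
  FIRST(S)={a,b}  FIRST(A)={a}  FIRST(B)={a,c}

FOLLOW sets:
initialize: $ ∈ FOLLOW(S)
pass 1:
  B→B A: FOLLOW(B) ⊇ FIRST(A) = {a}; new: +{a}
  B→B A: FOLLOW(A) ⊇ FOLLOW(B) ⊇ {a}; new: +{a}
  S→b A B: FOLLOW(A) ⊇ FIRST(B) = {a,c}; new: +{c}
  S→b A B: FOLLOW(B) ⊇ FOLLOW(S) ⊇ {$}; new: +{$}
  S: {$}  A: {a,c}  B: {$,a}
pass 2:
  B→B A: FOLLOW(A) ⊇ FOLLOW(B) ⊇ {$,a}; new: +{$}
  S: {$}  A: {$,a,c}  B: {$,a}
pass 3: (no change)
  S: {$}  A: {$,a,c}  B: {$,a}

FOLLOW(A) = ["$", "a", "c"]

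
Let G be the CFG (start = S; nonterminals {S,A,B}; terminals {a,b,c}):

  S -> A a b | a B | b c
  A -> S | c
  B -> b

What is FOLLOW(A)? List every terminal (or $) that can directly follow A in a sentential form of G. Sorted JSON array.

FIRST sets, iterate to fixpoint:
pass 1:
  A via A→c: +{c}
  B via B→b: +{b}
  S via S→A a b: +{c}
  S via S→a B: +{a}
  S via S→b c: +{b}
  S: {a,b,c}  A: {c}  B: {b}
pass 2:
  A via A→S: +{a,b}
  S: {a,b,c}  A: {a,b,c}  B: {b}
pass 3: (no change)
  S: {a,b,c}  A: {a,b,c}  B: {b}

Compute FOLLOW by fixpoint:
initialize: $ ∈ FOLLOW(S)
iter 1:
  S→A a b: FOLLOW(A) ⊇ FIRST(a) = {a}; new: +{a}
  S→a B: FOLLOW(B) ⊇ FOLLOW(S) ⊇ {$}; new: +{$}
  FOLLOW(S)={$}  FOLLOW(A)={a}  FOLLOW(B)={$}
iter 2:
  A→S: FOLLOW(S) ⊇ FOLLOW(A) ⊇ {a}; new: +{a}
  S→a B: FOLLOW(B) ⊇ FOLLOW(S) ⊇ {$,a}; new: +{a}
  FOLLOW(S)={$,a}  FOLLOW(A)={a}  FOLLOW(B)={$,a}
iter 3: (stable)
  FOLLOW(S)={$,a}  FOLLOW(A)={a}  FOLLOW(B)={$,a}

FOLLOW(A) = ["a"]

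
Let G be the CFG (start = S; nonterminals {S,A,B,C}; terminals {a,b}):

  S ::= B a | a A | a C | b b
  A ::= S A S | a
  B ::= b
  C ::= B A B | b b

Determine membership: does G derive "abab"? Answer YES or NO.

Convert to CNF:
  S -> B T1 | T0 T0 | T1 A | T1 C
  A -> S X2 | a
  B -> b
  C -> B X3 | T0 T0
  T0 -> b
  T1 -> a
  X2 -> A S
  X3 -> A B

CYK table (by increasing span):
  [0..0]={A,T1}  "a"  orig:{A}
  [1..1]={B,T0}  "b"  orig:{B}
  [2..2]={A,T1}  "a"  orig:{A}
  [3..3]={B,T0}  "b"  orig:{B}
  [0..1]={X3}  "ab"  orig:{}
  [1..2]={S}  "ba"
  [2..3]={X3}  "ab"  orig:{}
  [0..2]={X2}  "aba"  orig:{}
  [1..3]={C}  "bab"
  [0..3]={S}  "abab"

S ∈ T[0,3] ⇒ YES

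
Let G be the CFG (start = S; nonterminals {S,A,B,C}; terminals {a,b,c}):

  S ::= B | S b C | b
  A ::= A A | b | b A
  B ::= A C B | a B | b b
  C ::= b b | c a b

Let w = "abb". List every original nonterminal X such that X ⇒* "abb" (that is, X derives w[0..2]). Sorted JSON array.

Convert to CNF:
  S -> A X5 | S X6 | T0 T0 | T1 B | b
  A -> A A | T0 A | b
  B -> A X3 | T0 T0 | T1 B
  C -> T0 T0 | T2 X4
  T0 -> b
  T1 -> a
  T2 -> c
  X3 -> C B
  X4 -> T1 T0
  X5 -> C B
  X6 -> T0 C

CYK fill, restricted to cells inside w[0..2]:
  T[0,0] 'a' = {T1}  orig:{}
  T[1,1] 'b' = {A,S,T0}  orig:{A,S}
  T[2,2] 'b' = {A,S,T0}  orig:{A,S}
  T[0,1] 'ab' = {X4}  orig:{}
  T[1,2] 'bb' = {A,B,C,S}
  T[0,2] 'abb' = {B,S}

Original NTs in T[0,2] deriving "abb": ["B", "S"]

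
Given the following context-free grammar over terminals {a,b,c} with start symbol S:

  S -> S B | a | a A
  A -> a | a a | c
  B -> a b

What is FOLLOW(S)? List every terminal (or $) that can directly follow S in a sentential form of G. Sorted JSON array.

FIRST sets, iterate to fixpoint:
[1]
  A via A→a: +{a}
  A via A→c: +{c}
  B via B→a b: +{a}
  S via S→a: +{a}
  S: {a}  A: {a,c}  B: {a}
[2] done
  S: {a}  A: {a,c}  B: {a}

FOLLOW sets:
initialize: $ ∈ FOLLOW(S)
[1]
  S→S B: FOLLOW(S) ⊇ FIRST(B) = {a}; new: +{a}
  S→S B: FOLLOW(B) ⊇ FOLLOW(S) ⊇ {$,a}; new: +{$,a}
  S→a A: FOLLOW(A) ⊇ FOLLOW(S) ⊇ {$,a}; new: +{$,a}
  S: {$,a}  A: {$,a}  B: {$,a}
[2] — fixpoint
  S: {$,a}  A: {$,a}  B: {$,a}

FOLLOW(S) = ["$", "a"]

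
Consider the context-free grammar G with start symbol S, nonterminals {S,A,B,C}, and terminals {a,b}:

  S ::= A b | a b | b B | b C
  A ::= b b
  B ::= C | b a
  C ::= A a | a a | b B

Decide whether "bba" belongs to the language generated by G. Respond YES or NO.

CNF form of G:
  S -> A T0 | T0 B | T0 C | T1 T0
  A -> T0 T0
  B -> A T1 | T0 B | T0 T1 | T1 T1
  C -> A T1 | T0 B | T1 T1
  T0 -> b
  T1 -> a

CYK fill:
  cell(0,0) b: {T0}  orig:{}
  cell(1,1) b: {T0}  orig:{}
  cell(2,2) a: {T1}  orig:{}
  cell(0,1) bb: {A}
  cell(1,2) ba: {B}
  cell(0,2) bba: {B,C,S}

S ∈ T[0,2] ⇒ YES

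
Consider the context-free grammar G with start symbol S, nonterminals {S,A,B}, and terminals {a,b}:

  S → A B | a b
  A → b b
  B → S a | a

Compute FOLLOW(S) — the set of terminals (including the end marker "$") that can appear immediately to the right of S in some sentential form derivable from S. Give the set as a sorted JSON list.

Compute FIRST by fixpoint:
round 1:
  A via A→b b: +{b}
  B via B→a: +{a}
  S via S→A B: +{b}
  S via S→a b: +{a}
  S: {a,b}  A: {b}  B: {a}
round 2:
  B via B→S a: +{b}
  S: {a,b}  A: {b}  B: {a,b}
round 3: — fixpoint
  S: {a,b}  A: {b}  B: {a,b}

Compute FOLLOW by fixpoint:
seed FOLLOW(S) with $
iter 1:
  B→S a: FOLLOW(S) ⊇ FIRST(a) = {a}; new: +{a}
  S→A B: FOLLOW(A) ⊇ FIRST(B) = {a,b}; new: +{a,b}
  S→A B: FOLLOW(B) ⊇ FOLLOW(S) ⊇ {$,a}; new: +{$,a}
  FOLLOW(S)={$,a}  FOLLOW(A)={a,b}  FOLLOW(B)={$,a}
iter 2: (no change)
  FOLLOW(S)={$,a}  FOLLOW(A)={a,b}  FOLLOW(B)={$,a}

FOLLOW(S) = ["$", "a"]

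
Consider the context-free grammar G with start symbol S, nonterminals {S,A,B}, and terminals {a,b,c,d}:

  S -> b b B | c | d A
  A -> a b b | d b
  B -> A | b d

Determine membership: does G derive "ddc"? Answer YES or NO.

Convert to CNF:
  S -> T1 X5 | T2 A | c
  A -> T0 X3 | T2 T1
  B -> T0 X4 | T1 T2 | T2 T1
  T0 -> a
  T1 -> b
  T2 -> d
  X3 -> T1 T1
  X4 -> T1 T1
  X5 -> T1 B

Fill CYK table bottom-up:
  [0..0]={T2}  "d"  orig:{}
  [1..1]={T2}  "d"  orig:{}
  [2..2]={S}  "c"
  [0..1]=∅  "dd"
  [1..2]=∅  "dc"
  [0..2]=∅  "ddc"

S ∉ T[0,2] ⇒ NO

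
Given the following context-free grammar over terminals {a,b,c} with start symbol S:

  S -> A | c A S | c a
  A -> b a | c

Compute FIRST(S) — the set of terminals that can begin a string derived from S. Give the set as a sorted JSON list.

FIRST iteration:
round 1:
  A via A→b a: +{b}
  A via A→c: +{c}
  S via S→A: +{b,c}
  S: {b,c}  A: {b,c}
round 2: — fixpoint
  S: {b,c}  A: {b,c}

FIRST(S) = ["b", "c"]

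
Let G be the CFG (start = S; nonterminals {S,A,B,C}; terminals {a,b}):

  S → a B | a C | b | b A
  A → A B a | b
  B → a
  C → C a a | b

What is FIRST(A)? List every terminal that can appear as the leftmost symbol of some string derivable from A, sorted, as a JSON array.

FIRST iteration:
pass 1:
  A via A→b: +{b}
  B via B→a: +{a}
  C via C→b: +{b}
  S via S→a B: +{a}
  S via S→b: +{b}
  FIRST(S)={a,b}  FIRST(A)={b}  FIRST(B)={a}  FIRST(C)={b}
pass 2: (no change)
  FIRST(S)={a,b}  FIRST(A)={b}  FIRST(B)={a}  FIRST(C)={b}

FIRST(A) = ["b"]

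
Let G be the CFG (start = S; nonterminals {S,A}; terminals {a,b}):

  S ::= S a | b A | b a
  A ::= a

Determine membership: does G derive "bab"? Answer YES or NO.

CNF form of G:
  S -> S T0 | T1 A | T1 T0
  A -> a
  T0 -> a
  T1 -> b

Fill CYK table bottom-up:
  T[0,0] 'b' = {T1}  orig:{}
  T[1,1] 'a' = {A,T0}  orig:{A}
  T[2,2] 'b' = {T1}  orig:{}
  T[0,1] 'ba' = {S}
  T[1,2] 'ab' = ∅
  T[0,2] 'bab' = ∅

S ∉ T[0,2] ⇒ NO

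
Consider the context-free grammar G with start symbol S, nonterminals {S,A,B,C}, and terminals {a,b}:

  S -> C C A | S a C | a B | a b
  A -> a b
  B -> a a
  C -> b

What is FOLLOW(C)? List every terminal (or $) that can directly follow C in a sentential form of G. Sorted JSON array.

Compute FIRST by fixpoint:
round 1:
  A via A→a b: +{a}
  B via B→a a: +{a}
  C via C→b: +{b}
  S via S→C C A: +{b}
  S via S→a B: +{a}
  FIRST(S)={a,b}  FIRST(A)={a}  FIRST(B)={a}  FIRST(C)={b}
round 2: (stable)
  FIRST(S)={a,b}  FIRST(A)={a}  FIRST(B)={a}  FIRST(C)={b}

FOLLOW iteration:
initialize: $ ∈ FOLLOW(S)
pass 1:
  S→C C A: FOLLOW(C) ⊇ FIRST(C) = {b}; new: +{b}
  S→C C A: FOLLOW(C) ⊇ FIRST(A) = {a}; new: +{a}
  S→C C A: FOLLOW(A) ⊇ FOLLOW(S) ⊇ {$}; new: +{$}
  S→S a C: FOLLOW(S) ⊇ FIRST(a) = {a}; new: +{a}
  S→S a C: FOLLOW(C) ⊇ FOLLOW(S) ⊇ {$,a}; new: +{$}
  S→a B: FOLLOW(B) ⊇ FOLLOW(S) ⊇ {$,a}; new: +{$,a}
  FOLLOW[S]={$,a}  FOLLOW[A]={$}  FOLLOW[B]={$,a}  FOLLOW[C]={$,a,b}
pass 2:
  S→C C A: FOLLOW(A) ⊇ FOLLOW(S) ⊇ {$,a}; new: +{a}
  FOLLOW[S]={$,a}  FOLLOW[A]={$,a}  FOLLOW[B]={$,a}  FOLLOW[C]={$,a,b}
pass 3: (stable)
  FOLLOW[S]={$,a}  FOLLOW[A]={$,a}  FOLLOW[B]={$,a}  FOLLOW[C]={$,a,b}

FOLLOW(C) = ["$", "a", "b"]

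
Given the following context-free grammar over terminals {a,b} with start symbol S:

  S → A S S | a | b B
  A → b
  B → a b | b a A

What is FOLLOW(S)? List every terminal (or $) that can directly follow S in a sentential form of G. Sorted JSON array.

Compute FIRST by fixpoint:
round 1:
  A via A→b: +{b}
  B via B→a b: +{a}
  B via B→b a A: +{b}
  S via S→A S S: +{b}
  S via S→a: +{a}
  FIRST[S]={a,b}  FIRST[A]={b}  FIRST[B]={a,b}
round 2: — fixpoint
  FIRST[S]={a,b}  FIRST[A]={b}  FIRST[B]={a,b}

Compute FOLLOW by fixpoint:
initialize: $ ∈ FOLLOW(S)
iter 1:
  S→A S S: FOLLOW(A) ⊇ FIRST(S) = {a,b}; new: +{a,b}
  S→A S S: FOLLOW(S) ⊇ FIRST(S) = {a,b}; new: +{a,b}
  S→b B: FOLLOW(B) ⊇ FOLLOW(S) ⊇ {$,a,b}; new: +{$,a,b}
  FOLLOW(S)={$,a,b}  FOLLOW(A)={a,b}  FOLLOW(B)={$,a,b}
iter 2:
  B→b a A: FOLLOW(A) ⊇ FOLLOW(B) ⊇ {$,a,b}; new: +{$}
  FOLLOW(S)={$,a,b}  FOLLOW(A)={$,a,b}  FOLLOW(B)={$,a,b}
iter 3: — fixpoint
  FOLLOW(S)={$,a,b}  FOLLOW(A)={$,a,b}  FOLLOW(B)={$,a,b}

FOLLOW(S) = ["$", "a", "b"]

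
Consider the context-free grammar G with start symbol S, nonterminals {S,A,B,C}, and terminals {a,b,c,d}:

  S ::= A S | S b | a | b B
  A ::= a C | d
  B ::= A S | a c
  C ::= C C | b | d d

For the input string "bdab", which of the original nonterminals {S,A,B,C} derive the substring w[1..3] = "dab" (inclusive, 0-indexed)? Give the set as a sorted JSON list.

Convert to CNF:
  S -> A S | S T3 | T3 B | a
  A -> T0 C | d
  B -> A S | T0 T1
  C -> C C | T2 T2 | b
  T0 -> a
  T1 -> c
  T2 -> d
  T3 -> b

Fill CYK table bottom-up — only the sub-triangle for w[1..3]:
  [1..1]={A,T2}  "d"  orig:{A}
  [2..2]={S,T0}  "a"  orig:{S}
  [3..3]={C,T3}  "b"  orig:{C}
  [1..2]={B,S}  "da"
  [2..3]={A,S}  "ab"
  [1..3]={B,S}  "dab"

Original NTs in T[1,3] deriving "dab": ["B", "S"]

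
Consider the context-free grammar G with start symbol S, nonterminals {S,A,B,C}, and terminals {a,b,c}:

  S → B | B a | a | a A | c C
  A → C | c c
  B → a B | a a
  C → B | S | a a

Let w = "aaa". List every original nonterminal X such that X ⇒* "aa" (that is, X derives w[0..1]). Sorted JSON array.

Convert to CNF:
  S -> B T0 | T0 A | T0 B | T0 T0 | T1 C | a
  A -> B T0 | T0 A | T0 B | T0 T0 | T1 C | T1 T1 | a
  B -> T0 B | T0 T0
  C -> B T0 | T0 A | T0 B | T0 T0 | T1 C | a
  T0 -> a
  T1 -> c

CYK table (by increasing span) — only the sub-triangle for w[0..1]:
  cell(0,0) a: {A,C,S,T0}  orig:{A,C,S}
  cell(1,1) a: {A,C,S,T0}  orig:{A,C,S}
  cell(0,1) aa: {A,B,C,S}

Original NTs in T[0,1] deriving "aa": ["A", "B", "C", "S"]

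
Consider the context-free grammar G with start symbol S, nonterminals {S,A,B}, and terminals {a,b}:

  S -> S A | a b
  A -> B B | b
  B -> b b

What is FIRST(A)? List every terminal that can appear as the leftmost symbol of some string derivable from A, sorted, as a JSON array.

FIRST iteration:
pass 1:
  A via A→b: +{b}
  B via B→b b: +{b}
  S via S→a b: +{a}
  FIRST(S)={a}  FIRST(A)={b}  FIRST(B)={b}
pass 2: (stable)
  FIRST(S)={a}  FIRST(A)={b}  FIRST(B)={b}

FIRST(A) = ["b"]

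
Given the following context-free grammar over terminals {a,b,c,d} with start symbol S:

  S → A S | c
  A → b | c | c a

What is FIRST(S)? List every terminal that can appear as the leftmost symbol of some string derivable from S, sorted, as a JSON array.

Compute FIRST by fixpoint:
iter 1:
  A via A→b: +{b}
  A via A→c: +{c}
  S via S→A S: +{b,c}
  FIRST[S]={b,c}  FIRST[A]={b,c}
iter 2: (no change)
  FIRST[S]={b,c}  FIRST[A]={b,c}

FIRST(S) = ["b", "c"]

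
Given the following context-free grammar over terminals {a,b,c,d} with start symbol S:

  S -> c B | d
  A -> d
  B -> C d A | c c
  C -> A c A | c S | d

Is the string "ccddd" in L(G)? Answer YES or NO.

CNF form of G:
  S -> T1 B | d
  A -> d
  B -> C X2 | T1 T1
  C -> A X3 | T1 S | d
  T0 -> d
  T1 -> c
  X2 -> T0 A
  X3 -> T1 A

Fill CYK table bottom-up:
  [0..0]={T1}  "c"  orig:{}
  [1..1]={T1}  "c"  orig:{}
  [2..2]={A,C,S,T0}  "d"  orig:{A,C,S}
  [3..3]={A,C,S,T0}  "d"  orig:{A,C,S}
  [4..4]={A,C,S,T0}  "d"  orig:{A,C,S}
  [0..1]={B}  "cc"
  [1..2]={C,X3}  "cd"  orig:{C}
  [2..3]={X2}  "dd"  orig:{}
  [3..4]={X2}  "dd"  orig:{}
  [0..2]=∅  "ccd"
  [1..3]=∅  "cdd"
  [2..4]={B}  "ddd"
  [0..3]=∅  "ccdd"
  [1..4]={B,S}  "cddd"
  [0..4]={C,S}  "ccddd"

S ∈ T[0,4] ⇒ YES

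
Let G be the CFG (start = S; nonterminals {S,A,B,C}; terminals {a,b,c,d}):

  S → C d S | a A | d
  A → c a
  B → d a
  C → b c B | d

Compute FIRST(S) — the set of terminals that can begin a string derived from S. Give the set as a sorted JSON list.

Compute FIRST by fixpoint:
[1]
  A via A→c a: +{c}
  B via B→d a: +{d}
  C via C→b c B: +{b}
  C via C→d: +{d}
  S via S→C d S: +{b,d}
  S via S→a A: +{a}
  FIRST(S)={a,b,d}  FIRST(A)={c}  FIRST(B)={d}  FIRST(C)={b,d}
[2] (no change)
  FIRST(S)={a,b,d}  FIRST(A)={c}  FIRST(B)={d}  FIRST(C)={b,d}

FIRST(S) = ["a", "b", "d"]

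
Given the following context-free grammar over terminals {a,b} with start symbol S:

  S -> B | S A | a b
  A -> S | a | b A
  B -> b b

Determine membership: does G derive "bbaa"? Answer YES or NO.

CNF form of G:
  S -> S A | T0 T1 | T1 T1
  A -> S A | T0 T1 | T1 A | T1 T1 | a
  B -> T1 T1
  T0 -> a
  T1 -> b

CYK table (by increasing span):
  [0..0]={T1}  "b"  orig:{}
  [1..1]={T1}  "b"  orig:{}
  [2..2]={A,T0}  "a"  orig:{A}
  [3..3]={A,T0}  "a"  orig:{A}
  [0..1]={A,B,S}  "bb"
  [1..2]={A}  "ba"
  [2..3]=∅  "aa"
  [0..2]={A,S}  "bba"
  [1..3]=∅  "baa"
  [0..3]={A,S}  "bbaa"

S ∈ T[0,3] ⇒ YES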